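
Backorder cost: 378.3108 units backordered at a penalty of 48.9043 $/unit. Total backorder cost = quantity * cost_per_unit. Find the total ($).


Total = 378.3108 * 48.9043 = 18501.0249

18501.0249 $


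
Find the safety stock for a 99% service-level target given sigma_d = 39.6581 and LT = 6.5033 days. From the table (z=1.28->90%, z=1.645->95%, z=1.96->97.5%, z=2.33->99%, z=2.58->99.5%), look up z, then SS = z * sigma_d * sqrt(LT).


From the table, SL = 99% corresponds to z = 2.33
sqrt(LT) = sqrt(6.5033) = 2.5502
SS = 2.33 * 39.6581 * 2.5502 = 235.6431

235.6431 units


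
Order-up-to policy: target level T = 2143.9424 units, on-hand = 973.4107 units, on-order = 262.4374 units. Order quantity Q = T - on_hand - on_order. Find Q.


Inventory position = OH + OO = 973.4107 + 262.4374 = 1235.8481
Q = 2143.9424 - 1235.8481 = 908.0943

908.0943 units


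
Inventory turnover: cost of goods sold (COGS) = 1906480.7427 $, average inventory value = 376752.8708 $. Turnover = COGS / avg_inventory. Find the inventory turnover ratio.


Turnover = 1906480.7427 / 376752.8708 = 5.0603

5.0603


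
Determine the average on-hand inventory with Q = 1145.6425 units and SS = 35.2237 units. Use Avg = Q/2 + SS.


Q/2 = 572.8212
Avg = 572.8212 + 35.2237 = 608.0449

608.0449 units


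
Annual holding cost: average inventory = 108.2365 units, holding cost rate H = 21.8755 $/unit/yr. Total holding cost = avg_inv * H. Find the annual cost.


Cost = 108.2365 * 21.8755 = 2367.7276

2367.7276 $/yr


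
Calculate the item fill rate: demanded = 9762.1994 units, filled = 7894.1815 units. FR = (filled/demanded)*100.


FR = 7894.1815 / 9762.1994 * 100 = 80.8648

80.8648%


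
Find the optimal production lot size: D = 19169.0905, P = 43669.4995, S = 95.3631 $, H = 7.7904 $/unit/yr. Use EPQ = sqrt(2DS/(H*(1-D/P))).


1 - D/P = 1 - 0.4390 = 0.5610
H*(1-D/P) = 4.3707
2DS = 3656047.7885
EPQ = sqrt(836482.7449) = 914.5943

914.5943 units


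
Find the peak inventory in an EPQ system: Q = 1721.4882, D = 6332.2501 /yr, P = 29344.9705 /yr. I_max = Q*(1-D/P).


D/P = 0.2158
1 - D/P = 0.7842
I_max = 1721.4882 * 0.7842 = 1350.0142

1350.0142 units


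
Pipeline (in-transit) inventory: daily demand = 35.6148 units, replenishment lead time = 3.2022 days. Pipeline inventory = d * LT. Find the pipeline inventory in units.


Pipeline = 35.6148 * 3.2022 = 114.0457

114.0457 units


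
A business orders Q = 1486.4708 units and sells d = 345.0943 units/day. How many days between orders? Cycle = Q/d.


Cycle = 1486.4708 / 345.0943 = 4.3074

4.3074 days


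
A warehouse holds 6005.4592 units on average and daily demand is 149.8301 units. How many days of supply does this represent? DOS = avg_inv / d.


DOS = 6005.4592 / 149.8301 = 40.0818

40.0818 days


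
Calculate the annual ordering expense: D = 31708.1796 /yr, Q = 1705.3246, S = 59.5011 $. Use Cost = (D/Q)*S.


Number of orders = D/Q = 18.5936
Cost = 18.5936 * 59.5011 = 1106.3416

1106.3416 $/yr


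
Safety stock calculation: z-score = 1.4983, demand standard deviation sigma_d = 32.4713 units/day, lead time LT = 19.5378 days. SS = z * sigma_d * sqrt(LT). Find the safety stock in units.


sqrt(LT) = sqrt(19.5378) = 4.4202
SS = 1.4983 * 32.4713 * 4.4202 = 215.0484

215.0484 units


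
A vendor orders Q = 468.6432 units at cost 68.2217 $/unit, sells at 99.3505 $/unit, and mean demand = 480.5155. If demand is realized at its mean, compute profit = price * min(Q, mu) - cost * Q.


Sales at mu = min(468.6432, 480.5155) = 468.6432
Revenue = 99.3505 * 468.6432 = 46559.9362
Total cost = 68.2217 * 468.6432 = 31971.6358
Profit = 46559.9362 - 31971.6358 = 14588.3004

14588.3004 $


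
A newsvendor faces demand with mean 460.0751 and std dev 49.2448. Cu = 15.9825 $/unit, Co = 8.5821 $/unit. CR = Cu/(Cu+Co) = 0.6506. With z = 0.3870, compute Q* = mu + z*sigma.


CR = Cu/(Cu+Co) = 15.9825/(15.9825+8.5821) = 0.6506
z = 0.3870
Q* = 460.0751 + 0.3870 * 49.2448 = 479.1328

479.1328 units


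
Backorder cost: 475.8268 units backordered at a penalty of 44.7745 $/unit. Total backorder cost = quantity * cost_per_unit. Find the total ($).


Total = 475.8268 * 44.7745 = 21304.9071

21304.9071 $


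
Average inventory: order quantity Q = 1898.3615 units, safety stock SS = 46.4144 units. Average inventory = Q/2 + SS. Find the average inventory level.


Q/2 = 949.1807
Avg = 949.1807 + 46.4144 = 995.5951

995.5951 units


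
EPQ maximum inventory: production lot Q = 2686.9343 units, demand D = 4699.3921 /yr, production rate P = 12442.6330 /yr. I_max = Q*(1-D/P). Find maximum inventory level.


D/P = 0.3777
1 - D/P = 0.6223
I_max = 2686.9343 * 0.6223 = 1672.1203

1672.1203 units


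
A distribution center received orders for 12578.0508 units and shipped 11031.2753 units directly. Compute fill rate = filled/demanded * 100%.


FR = 11031.2753 / 12578.0508 * 100 = 87.7026

87.7026%


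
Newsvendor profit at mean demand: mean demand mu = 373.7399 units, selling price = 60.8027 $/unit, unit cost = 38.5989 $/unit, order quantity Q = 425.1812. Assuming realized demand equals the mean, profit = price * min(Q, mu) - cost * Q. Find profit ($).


Sales at mu = min(425.1812, 373.7399) = 373.7399
Revenue = 60.8027 * 373.7399 = 22724.3950
Total cost = 38.5989 * 425.1812 = 16411.5266
Profit = 22724.3950 - 16411.5266 = 6312.8684

6312.8684 $


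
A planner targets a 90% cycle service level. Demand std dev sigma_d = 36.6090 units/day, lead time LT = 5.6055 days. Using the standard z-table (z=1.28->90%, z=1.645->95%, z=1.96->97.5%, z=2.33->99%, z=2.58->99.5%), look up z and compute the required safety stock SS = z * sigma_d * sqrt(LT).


From the table, SL = 90% corresponds to z = 1.28
sqrt(LT) = sqrt(5.6055) = 2.3676
SS = 1.28 * 36.6090 * 2.3676 = 110.9443

110.9443 units


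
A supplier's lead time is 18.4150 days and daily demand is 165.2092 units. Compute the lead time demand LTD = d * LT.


LTD = 165.2092 * 18.4150 = 3042.3274

3042.3274 units


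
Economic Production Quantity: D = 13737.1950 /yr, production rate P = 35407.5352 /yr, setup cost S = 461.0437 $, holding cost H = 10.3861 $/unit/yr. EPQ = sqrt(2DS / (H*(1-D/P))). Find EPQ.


1 - D/P = 1 - 0.3880 = 0.6120
H*(1-D/P) = 6.3566
2DS = 12666894.4208
EPQ = sqrt(1992726.1372) = 1411.6395

1411.6395 units


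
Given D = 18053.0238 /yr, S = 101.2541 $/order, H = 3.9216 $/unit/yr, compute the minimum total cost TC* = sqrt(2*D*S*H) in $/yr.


2*D*S*H = 14336920.0054
TC* = sqrt(14336920.0054) = 3786.4126

3786.4126 $/yr


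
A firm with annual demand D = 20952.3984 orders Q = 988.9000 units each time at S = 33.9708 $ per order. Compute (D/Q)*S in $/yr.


Number of orders = D/Q = 21.1876
Cost = 21.1876 * 33.9708 = 719.7591

719.7591 $/yr


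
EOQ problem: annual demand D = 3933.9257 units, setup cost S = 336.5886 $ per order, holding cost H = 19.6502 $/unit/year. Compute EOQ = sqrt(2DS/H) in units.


2*D*S = 2 * 3933.9257 * 336.5886 = 2648229.0877
2*D*S/H = 134768.5564
EOQ = sqrt(134768.5564) = 367.1084

367.1084 units


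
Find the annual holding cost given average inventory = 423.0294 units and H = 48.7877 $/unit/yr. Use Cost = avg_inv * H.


Cost = 423.0294 * 48.7877 = 20638.6315

20638.6315 $/yr


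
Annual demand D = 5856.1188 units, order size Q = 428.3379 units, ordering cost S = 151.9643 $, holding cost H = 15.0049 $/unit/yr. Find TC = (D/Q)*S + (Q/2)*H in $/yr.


Ordering cost = D*S/Q = 2077.6144
Holding cost = Q*H/2 = 3213.5837
TC = 2077.6144 + 3213.5837 = 5291.1981

5291.1981 $/yr


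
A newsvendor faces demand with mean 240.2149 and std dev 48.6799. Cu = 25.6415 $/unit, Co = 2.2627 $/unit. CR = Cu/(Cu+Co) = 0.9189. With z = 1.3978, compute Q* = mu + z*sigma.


CR = Cu/(Cu+Co) = 25.6415/(25.6415+2.2627) = 0.9189
z = 1.3978
Q* = 240.2149 + 1.3978 * 48.6799 = 308.2597

308.2597 units


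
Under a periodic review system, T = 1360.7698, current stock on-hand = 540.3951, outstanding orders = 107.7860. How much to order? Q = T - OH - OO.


Inventory position = OH + OO = 540.3951 + 107.7860 = 648.1811
Q = 1360.7698 - 648.1811 = 712.5887

712.5887 units


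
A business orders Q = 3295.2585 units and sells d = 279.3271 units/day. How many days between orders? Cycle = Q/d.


Cycle = 3295.2585 / 279.3271 = 11.7971

11.7971 days


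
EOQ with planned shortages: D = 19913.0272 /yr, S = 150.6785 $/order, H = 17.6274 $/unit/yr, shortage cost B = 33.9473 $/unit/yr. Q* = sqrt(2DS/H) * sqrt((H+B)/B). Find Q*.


sqrt(2DS/H) = 583.4655
sqrt((H+B)/B) = 1.2326
Q* = 583.4655 * 1.2326 = 719.1689

719.1689 units


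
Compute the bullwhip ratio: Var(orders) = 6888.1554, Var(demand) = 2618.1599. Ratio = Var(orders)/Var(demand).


BW = 6888.1554 / 2618.1599 = 2.6309

2.6309


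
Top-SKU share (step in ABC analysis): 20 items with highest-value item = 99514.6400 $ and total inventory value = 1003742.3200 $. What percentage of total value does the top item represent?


Top item = 99514.6400
Total = 1003742.3200
Percentage = 99514.6400 / 1003742.3200 * 100 = 9.9144

9.9144%


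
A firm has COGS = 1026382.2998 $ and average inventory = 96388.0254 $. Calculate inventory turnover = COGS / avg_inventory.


Turnover = 1026382.2998 / 96388.0254 = 10.6484

10.6484


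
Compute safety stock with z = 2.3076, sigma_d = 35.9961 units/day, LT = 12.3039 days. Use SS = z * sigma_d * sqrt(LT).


sqrt(LT) = sqrt(12.3039) = 3.5077
SS = 2.3076 * 35.9961 * 3.5077 = 291.3650

291.3650 units


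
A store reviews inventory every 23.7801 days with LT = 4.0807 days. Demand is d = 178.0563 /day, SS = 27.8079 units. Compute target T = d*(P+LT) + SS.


P + LT = 27.8608
d*(P+LT) = 178.0563 * 27.8608 = 4960.7910
T = 4960.7910 + 27.8079 = 4988.5989

4988.5989 units


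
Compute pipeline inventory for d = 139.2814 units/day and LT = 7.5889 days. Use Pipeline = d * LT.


Pipeline = 139.2814 * 7.5889 = 1056.9926

1056.9926 units


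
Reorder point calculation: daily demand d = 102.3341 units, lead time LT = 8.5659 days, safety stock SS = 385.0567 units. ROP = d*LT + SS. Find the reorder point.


d*LT = 102.3341 * 8.5659 = 876.5837
ROP = 876.5837 + 385.0567 = 1261.6404

1261.6404 units


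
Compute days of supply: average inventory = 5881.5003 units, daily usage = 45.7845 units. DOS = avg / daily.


DOS = 5881.5003 / 45.7845 = 128.4605

128.4605 days


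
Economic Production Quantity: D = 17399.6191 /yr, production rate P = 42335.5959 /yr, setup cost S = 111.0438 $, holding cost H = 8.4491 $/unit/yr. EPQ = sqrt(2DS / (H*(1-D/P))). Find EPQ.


1 - D/P = 1 - 0.4110 = 0.5890
H*(1-D/P) = 4.9766
2DS = 3864239.6468
EPQ = sqrt(776484.6838) = 881.1837

881.1837 units


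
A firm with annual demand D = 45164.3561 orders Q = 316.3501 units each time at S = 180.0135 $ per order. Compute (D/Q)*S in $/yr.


Number of orders = D/Q = 142.7670
Cost = 142.7670 * 180.0135 = 25699.9881

25699.9881 $/yr


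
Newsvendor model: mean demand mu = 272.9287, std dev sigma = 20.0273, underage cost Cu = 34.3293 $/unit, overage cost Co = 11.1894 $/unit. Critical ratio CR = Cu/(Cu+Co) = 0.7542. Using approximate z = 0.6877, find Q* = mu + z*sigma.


CR = Cu/(Cu+Co) = 34.3293/(34.3293+11.1894) = 0.7542
z = 0.6877
Q* = 272.9287 + 0.6877 * 20.0273 = 286.7015

286.7015 units


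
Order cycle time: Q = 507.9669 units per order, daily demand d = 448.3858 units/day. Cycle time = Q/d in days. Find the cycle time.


Cycle = 507.9669 / 448.3858 = 1.1329

1.1329 days


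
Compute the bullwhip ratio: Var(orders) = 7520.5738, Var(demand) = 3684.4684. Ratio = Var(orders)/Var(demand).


BW = 7520.5738 / 3684.4684 = 2.0412

2.0412


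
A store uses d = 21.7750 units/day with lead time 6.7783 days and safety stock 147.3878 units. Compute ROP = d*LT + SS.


d*LT = 21.7750 * 6.7783 = 147.5975
ROP = 147.5975 + 147.3878 = 294.9853

294.9853 units


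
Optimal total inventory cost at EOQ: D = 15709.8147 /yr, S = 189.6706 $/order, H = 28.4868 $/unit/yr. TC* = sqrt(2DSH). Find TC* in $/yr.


2*D*S*H = 169763665.0467
TC* = sqrt(169763665.0467) = 13029.3386

13029.3386 $/yr


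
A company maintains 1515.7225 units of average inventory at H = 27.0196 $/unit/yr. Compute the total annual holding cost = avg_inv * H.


Cost = 1515.7225 * 27.0196 = 40954.2157

40954.2157 $/yr


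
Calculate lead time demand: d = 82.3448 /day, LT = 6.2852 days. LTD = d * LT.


LTD = 82.3448 * 6.2852 = 517.5535

517.5535 units


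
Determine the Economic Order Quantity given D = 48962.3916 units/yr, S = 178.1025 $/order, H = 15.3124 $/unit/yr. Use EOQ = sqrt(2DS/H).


2*D*S = 2 * 48962.3916 * 178.1025 = 17440648.6999
2*D*S/H = 1138988.5779
EOQ = sqrt(1138988.5779) = 1067.2341

1067.2341 units


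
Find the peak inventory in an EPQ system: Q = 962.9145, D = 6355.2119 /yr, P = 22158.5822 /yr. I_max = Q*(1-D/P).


D/P = 0.2868
1 - D/P = 0.7132
I_max = 962.9145 * 0.7132 = 686.7449

686.7449 units


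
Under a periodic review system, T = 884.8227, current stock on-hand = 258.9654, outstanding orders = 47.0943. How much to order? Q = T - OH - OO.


Inventory position = OH + OO = 258.9654 + 47.0943 = 306.0597
Q = 884.8227 - 306.0597 = 578.7630

578.7630 units


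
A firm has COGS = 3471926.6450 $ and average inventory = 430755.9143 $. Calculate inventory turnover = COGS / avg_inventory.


Turnover = 3471926.6450 / 430755.9143 = 8.0601

8.0601


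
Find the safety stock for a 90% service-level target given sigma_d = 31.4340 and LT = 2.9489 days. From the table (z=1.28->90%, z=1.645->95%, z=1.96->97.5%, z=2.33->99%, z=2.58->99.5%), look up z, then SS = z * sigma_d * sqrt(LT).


From the table, SL = 90% corresponds to z = 1.28
sqrt(LT) = sqrt(2.9489) = 1.7172
SS = 1.28 * 31.4340 * 1.7172 = 69.0939

69.0939 units


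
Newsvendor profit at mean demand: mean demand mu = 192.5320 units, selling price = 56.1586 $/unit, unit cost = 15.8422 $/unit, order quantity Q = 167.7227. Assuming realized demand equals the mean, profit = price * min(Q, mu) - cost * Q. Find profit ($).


Sales at mu = min(167.7227, 192.5320) = 167.7227
Revenue = 56.1586 * 167.7227 = 9419.0720
Total cost = 15.8422 * 167.7227 = 2657.0966
Profit = 9419.0720 - 2657.0966 = 6761.9755

6761.9755 $


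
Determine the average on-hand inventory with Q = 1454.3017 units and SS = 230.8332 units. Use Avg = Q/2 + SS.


Q/2 = 727.1508
Avg = 727.1508 + 230.8332 = 957.9841

957.9841 units


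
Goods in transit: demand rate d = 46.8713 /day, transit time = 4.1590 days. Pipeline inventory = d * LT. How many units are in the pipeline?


Pipeline = 46.8713 * 4.1590 = 194.9377

194.9377 units


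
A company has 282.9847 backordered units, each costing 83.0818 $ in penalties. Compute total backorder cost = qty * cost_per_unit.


Total = 282.9847 * 83.0818 = 23510.8782

23510.8782 $


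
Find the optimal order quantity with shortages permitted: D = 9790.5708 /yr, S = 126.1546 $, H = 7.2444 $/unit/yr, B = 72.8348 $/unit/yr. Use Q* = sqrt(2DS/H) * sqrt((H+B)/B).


sqrt(2DS/H) = 583.9415
sqrt((H+B)/B) = 1.0486
Q* = 583.9415 * 1.0486 = 612.2936

612.2936 units


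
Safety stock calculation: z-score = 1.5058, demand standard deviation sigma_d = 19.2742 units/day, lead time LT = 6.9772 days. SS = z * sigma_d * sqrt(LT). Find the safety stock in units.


sqrt(LT) = sqrt(6.9772) = 2.6414
SS = 1.5058 * 19.2742 * 2.6414 = 76.6627

76.6627 units


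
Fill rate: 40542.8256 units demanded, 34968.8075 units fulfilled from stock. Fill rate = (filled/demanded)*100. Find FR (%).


FR = 34968.8075 / 40542.8256 * 100 = 86.2515

86.2515%


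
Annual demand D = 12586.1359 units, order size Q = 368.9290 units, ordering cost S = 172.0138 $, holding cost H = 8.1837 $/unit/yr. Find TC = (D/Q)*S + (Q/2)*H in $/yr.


Ordering cost = D*S/Q = 5868.3082
Holding cost = Q*H/2 = 1509.6021
TC = 5868.3082 + 1509.6021 = 7377.9103

7377.9103 $/yr


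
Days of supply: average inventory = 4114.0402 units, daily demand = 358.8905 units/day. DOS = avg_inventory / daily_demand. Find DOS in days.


DOS = 4114.0402 / 358.8905 = 11.4632

11.4632 days


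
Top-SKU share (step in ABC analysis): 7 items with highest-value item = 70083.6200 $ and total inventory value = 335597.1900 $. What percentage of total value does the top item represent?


Top item = 70083.6200
Total = 335597.1900
Percentage = 70083.6200 / 335597.1900 * 100 = 20.8833

20.8833%


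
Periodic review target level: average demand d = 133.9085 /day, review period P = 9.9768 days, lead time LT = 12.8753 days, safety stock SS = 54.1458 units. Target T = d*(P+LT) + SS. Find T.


P + LT = 22.8521
d*(P+LT) = 133.9085 * 22.8521 = 3060.0904
T = 3060.0904 + 54.1458 = 3114.2362

3114.2362 units


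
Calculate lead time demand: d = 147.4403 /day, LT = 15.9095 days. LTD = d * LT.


LTD = 147.4403 * 15.9095 = 2345.7015

2345.7015 units


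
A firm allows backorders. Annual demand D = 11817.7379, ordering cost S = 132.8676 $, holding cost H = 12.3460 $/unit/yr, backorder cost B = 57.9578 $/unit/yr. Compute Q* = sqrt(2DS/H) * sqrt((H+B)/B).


sqrt(2DS/H) = 504.3460
sqrt((H+B)/B) = 1.1014
Q* = 504.3460 * 1.1014 = 555.4718

555.4718 units


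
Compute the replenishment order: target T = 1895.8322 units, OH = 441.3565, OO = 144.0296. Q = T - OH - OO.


Inventory position = OH + OO = 441.3565 + 144.0296 = 585.3861
Q = 1895.8322 - 585.3861 = 1310.4461

1310.4461 units


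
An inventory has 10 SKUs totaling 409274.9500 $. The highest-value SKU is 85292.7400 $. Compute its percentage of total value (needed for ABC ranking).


Top item = 85292.7400
Total = 409274.9500
Percentage = 85292.7400 / 409274.9500 * 100 = 20.8400

20.8400%


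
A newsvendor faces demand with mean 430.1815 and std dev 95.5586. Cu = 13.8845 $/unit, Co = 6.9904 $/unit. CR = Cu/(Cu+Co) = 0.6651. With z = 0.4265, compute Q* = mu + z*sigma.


CR = Cu/(Cu+Co) = 13.8845/(13.8845+6.9904) = 0.6651
z = 0.4265
Q* = 430.1815 + 0.4265 * 95.5586 = 470.9372

470.9372 units


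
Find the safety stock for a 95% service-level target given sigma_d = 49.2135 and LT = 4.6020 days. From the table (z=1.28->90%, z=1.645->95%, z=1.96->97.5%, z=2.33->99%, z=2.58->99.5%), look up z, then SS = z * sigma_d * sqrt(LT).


From the table, SL = 95% corresponds to z = 1.645
sqrt(LT) = sqrt(4.6020) = 2.1452
SS = 1.645 * 49.2135 * 2.1452 = 173.6695

173.6695 units


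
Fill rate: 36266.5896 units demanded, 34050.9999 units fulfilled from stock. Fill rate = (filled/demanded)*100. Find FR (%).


FR = 34050.9999 / 36266.5896 * 100 = 93.8908

93.8908%


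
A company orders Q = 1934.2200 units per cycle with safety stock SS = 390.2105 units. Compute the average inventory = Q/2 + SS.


Q/2 = 967.1100
Avg = 967.1100 + 390.2105 = 1357.3205

1357.3205 units


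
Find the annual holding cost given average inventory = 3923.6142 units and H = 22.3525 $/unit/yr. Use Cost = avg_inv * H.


Cost = 3923.6142 * 22.3525 = 87702.5864

87702.5864 $/yr


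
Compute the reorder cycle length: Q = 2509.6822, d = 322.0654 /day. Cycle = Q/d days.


Cycle = 2509.6822 / 322.0654 = 7.7925

7.7925 days


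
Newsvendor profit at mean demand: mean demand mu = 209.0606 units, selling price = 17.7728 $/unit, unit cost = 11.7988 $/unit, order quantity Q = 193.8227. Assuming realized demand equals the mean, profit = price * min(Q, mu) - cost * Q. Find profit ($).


Sales at mu = min(193.8227, 209.0606) = 193.8227
Revenue = 17.7728 * 193.8227 = 3444.7721
Total cost = 11.7988 * 193.8227 = 2286.8753
Profit = 3444.7721 - 2286.8753 = 1157.8968

1157.8968 $


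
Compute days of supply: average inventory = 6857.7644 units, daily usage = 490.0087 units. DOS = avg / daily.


DOS = 6857.7644 / 490.0087 = 13.9952

13.9952 days


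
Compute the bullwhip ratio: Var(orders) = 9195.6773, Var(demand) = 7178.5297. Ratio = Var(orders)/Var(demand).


BW = 9195.6773 / 7178.5297 = 1.2810

1.2810


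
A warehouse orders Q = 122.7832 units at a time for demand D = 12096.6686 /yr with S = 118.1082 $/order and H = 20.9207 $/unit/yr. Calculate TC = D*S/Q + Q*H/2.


Ordering cost = D*S/Q = 11636.0850
Holding cost = Q*H/2 = 1284.3552
TC = 11636.0850 + 1284.3552 = 12920.4403

12920.4403 $/yr


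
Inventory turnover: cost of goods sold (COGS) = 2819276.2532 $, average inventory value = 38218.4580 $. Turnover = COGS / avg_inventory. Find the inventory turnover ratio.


Turnover = 2819276.2532 / 38218.4580 = 73.7674

73.7674


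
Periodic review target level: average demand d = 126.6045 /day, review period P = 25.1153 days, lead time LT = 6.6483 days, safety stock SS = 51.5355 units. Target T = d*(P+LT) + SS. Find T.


P + LT = 31.7636
d*(P+LT) = 126.6045 * 31.7636 = 4021.4147
T = 4021.4147 + 51.5355 = 4072.9502

4072.9502 units


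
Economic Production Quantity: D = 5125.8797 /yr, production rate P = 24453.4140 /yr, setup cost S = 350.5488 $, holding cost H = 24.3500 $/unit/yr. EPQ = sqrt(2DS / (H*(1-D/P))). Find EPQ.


1 - D/P = 1 - 0.2096 = 0.7904
H*(1-D/P) = 19.2458
2DS = 3593741.9556
EPQ = sqrt(186728.6564) = 432.1211

432.1211 units


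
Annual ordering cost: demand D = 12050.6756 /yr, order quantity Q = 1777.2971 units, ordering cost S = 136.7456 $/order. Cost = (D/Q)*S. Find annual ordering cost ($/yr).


Number of orders = D/Q = 6.7803
Cost = 6.7803 * 136.7456 = 927.1814

927.1814 $/yr


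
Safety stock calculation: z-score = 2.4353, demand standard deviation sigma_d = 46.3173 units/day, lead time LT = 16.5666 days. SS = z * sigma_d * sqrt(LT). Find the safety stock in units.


sqrt(LT) = sqrt(16.5666) = 4.0702
SS = 2.4353 * 46.3173 * 4.0702 = 459.1054

459.1054 units


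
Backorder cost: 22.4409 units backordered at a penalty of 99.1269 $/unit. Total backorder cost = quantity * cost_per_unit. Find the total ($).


Total = 22.4409 * 99.1269 = 2224.4969

2224.4969 $


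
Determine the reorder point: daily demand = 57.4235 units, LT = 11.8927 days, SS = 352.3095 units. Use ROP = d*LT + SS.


d*LT = 57.4235 * 11.8927 = 682.9205
ROP = 682.9205 + 352.3095 = 1035.2300

1035.2300 units


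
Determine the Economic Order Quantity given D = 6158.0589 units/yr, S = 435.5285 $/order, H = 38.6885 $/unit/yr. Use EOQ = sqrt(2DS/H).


2*D*S = 2 * 6158.0589 * 435.5285 = 5364020.3113
2*D*S/H = 138646.3758
EOQ = sqrt(138646.3758) = 372.3525

372.3525 units


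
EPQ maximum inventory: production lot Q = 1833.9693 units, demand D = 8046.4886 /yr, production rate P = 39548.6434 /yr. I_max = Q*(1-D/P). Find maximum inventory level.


D/P = 0.2035
1 - D/P = 0.7965
I_max = 1833.9693 * 0.7965 = 1460.8335

1460.8335 units


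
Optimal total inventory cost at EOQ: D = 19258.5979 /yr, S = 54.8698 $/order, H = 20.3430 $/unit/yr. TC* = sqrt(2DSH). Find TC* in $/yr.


2*D*S*H = 42993523.3769
TC* = sqrt(42993523.3769) = 6556.9447

6556.9447 $/yr


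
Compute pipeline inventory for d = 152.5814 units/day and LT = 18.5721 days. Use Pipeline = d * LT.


Pipeline = 152.5814 * 18.5721 = 2833.7570

2833.7570 units


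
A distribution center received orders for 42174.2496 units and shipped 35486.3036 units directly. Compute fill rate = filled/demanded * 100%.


FR = 35486.3036 / 42174.2496 * 100 = 84.1421

84.1421%


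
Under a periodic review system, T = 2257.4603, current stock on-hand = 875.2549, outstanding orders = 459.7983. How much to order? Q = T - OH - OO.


Inventory position = OH + OO = 875.2549 + 459.7983 = 1335.0532
Q = 2257.4603 - 1335.0532 = 922.4071

922.4071 units


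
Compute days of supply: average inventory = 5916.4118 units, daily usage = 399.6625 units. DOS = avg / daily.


DOS = 5916.4118 / 399.6625 = 14.8035

14.8035 days


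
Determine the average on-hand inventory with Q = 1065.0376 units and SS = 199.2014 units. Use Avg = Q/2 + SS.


Q/2 = 532.5188
Avg = 532.5188 + 199.2014 = 731.7202

731.7202 units


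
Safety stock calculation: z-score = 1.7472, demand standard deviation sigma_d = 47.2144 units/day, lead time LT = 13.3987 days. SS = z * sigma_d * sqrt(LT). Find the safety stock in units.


sqrt(LT) = sqrt(13.3987) = 3.6604
SS = 1.7472 * 47.2144 * 3.6604 = 301.9593

301.9593 units


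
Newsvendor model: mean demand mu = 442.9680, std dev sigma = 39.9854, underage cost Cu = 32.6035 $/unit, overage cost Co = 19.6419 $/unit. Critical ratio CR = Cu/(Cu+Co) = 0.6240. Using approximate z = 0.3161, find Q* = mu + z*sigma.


CR = Cu/(Cu+Co) = 32.6035/(32.6035+19.6419) = 0.6240
z = 0.3161
Q* = 442.9680 + 0.3161 * 39.9854 = 455.6074

455.6074 units


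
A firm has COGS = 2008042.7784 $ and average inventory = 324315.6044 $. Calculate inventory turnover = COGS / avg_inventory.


Turnover = 2008042.7784 / 324315.6044 = 6.1916

6.1916


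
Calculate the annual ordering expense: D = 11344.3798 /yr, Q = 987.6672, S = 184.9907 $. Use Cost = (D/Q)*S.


Number of orders = D/Q = 11.4860
Cost = 11.4860 * 184.9907 = 2124.8096

2124.8096 $/yr


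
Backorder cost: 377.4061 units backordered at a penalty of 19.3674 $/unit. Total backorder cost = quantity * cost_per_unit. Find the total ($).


Total = 377.4061 * 19.3674 = 7309.3749

7309.3749 $


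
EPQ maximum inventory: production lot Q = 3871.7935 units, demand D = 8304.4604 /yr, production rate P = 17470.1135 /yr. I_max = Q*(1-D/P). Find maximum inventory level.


D/P = 0.4754
1 - D/P = 0.5246
I_max = 3871.7935 * 0.5246 = 2031.3272

2031.3272 units


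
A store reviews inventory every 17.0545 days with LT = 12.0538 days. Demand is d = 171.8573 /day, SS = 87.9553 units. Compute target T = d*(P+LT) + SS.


P + LT = 29.1083
d*(P+LT) = 171.8573 * 29.1083 = 5002.4738
T = 5002.4738 + 87.9553 = 5090.4291

5090.4291 units


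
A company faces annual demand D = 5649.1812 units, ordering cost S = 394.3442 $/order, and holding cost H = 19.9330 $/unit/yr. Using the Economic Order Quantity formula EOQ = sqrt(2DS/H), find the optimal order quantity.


2*D*S = 2 * 5649.1812 * 394.3442 = 4455443.6819
2*D*S/H = 223520.9794
EOQ = sqrt(223520.9794) = 472.7801

472.7801 units


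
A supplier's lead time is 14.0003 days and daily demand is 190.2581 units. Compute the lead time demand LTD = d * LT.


LTD = 190.2581 * 14.0003 = 2663.6705

2663.6705 units


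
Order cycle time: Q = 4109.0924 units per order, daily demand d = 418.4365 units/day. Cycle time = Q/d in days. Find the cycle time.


Cycle = 4109.0924 / 418.4365 = 9.8201

9.8201 days


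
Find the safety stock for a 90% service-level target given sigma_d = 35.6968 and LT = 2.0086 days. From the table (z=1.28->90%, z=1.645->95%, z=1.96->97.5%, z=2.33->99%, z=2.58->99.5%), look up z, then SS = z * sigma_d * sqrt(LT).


From the table, SL = 90% corresponds to z = 1.28
sqrt(LT) = sqrt(2.0086) = 1.4173
SS = 1.28 * 35.6968 * 1.4173 = 64.7569

64.7569 units


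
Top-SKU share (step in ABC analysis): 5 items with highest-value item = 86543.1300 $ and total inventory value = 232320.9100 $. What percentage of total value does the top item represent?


Top item = 86543.1300
Total = 232320.9100
Percentage = 86543.1300 / 232320.9100 * 100 = 37.2515

37.2515%


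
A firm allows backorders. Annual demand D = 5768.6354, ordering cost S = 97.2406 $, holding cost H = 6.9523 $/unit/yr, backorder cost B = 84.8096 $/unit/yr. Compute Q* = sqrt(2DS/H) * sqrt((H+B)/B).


sqrt(2DS/H) = 401.7086
sqrt((H+B)/B) = 1.0402
Q* = 401.7086 * 1.0402 = 417.8494

417.8494 units


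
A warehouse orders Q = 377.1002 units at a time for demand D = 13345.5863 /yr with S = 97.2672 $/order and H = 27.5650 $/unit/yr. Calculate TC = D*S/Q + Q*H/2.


Ordering cost = D*S/Q = 3442.2888
Holding cost = Q*H/2 = 5197.3835
TC = 3442.2888 + 5197.3835 = 8639.6724

8639.6724 $/yr


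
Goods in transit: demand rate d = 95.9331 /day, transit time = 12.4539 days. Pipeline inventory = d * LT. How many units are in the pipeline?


Pipeline = 95.9331 * 12.4539 = 1194.7412

1194.7412 units


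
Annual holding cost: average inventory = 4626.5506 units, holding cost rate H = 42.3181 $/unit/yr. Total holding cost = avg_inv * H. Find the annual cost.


Cost = 4626.5506 * 42.3181 = 195786.8309

195786.8309 $/yr


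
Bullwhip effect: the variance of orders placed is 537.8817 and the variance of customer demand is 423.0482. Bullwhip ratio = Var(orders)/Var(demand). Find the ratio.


BW = 537.8817 / 423.0482 = 1.2714

1.2714


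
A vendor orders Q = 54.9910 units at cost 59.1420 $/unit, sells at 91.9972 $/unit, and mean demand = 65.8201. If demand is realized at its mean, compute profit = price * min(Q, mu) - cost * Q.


Sales at mu = min(54.9910, 65.8201) = 54.9910
Revenue = 91.9972 * 54.9910 = 5059.0180
Total cost = 59.1420 * 54.9910 = 3252.2777
Profit = 5059.0180 - 3252.2777 = 1806.7403

1806.7403 $


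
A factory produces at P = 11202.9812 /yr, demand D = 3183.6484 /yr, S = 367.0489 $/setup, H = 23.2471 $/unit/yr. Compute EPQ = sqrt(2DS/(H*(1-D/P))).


1 - D/P = 1 - 0.2842 = 0.7158
H*(1-D/P) = 16.6408
2DS = 2337109.2864
EPQ = sqrt(140444.7817) = 374.7596

374.7596 units


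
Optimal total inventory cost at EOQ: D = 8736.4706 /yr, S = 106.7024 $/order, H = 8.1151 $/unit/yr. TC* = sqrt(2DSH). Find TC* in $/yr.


2*D*S*H = 15129831.0768
TC* = sqrt(15129831.0768) = 3889.7084

3889.7084 $/yr


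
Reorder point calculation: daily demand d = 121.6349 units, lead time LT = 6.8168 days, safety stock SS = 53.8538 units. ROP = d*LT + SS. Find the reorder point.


d*LT = 121.6349 * 6.8168 = 829.1608
ROP = 829.1608 + 53.8538 = 883.0146

883.0146 units


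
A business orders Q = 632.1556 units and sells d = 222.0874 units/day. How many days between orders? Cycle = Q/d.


Cycle = 632.1556 / 222.0874 = 2.8464

2.8464 days


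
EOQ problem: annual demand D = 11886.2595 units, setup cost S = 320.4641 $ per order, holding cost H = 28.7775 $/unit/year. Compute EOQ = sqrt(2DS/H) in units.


2*D*S = 2 * 11886.2595 * 320.4641 = 7618238.9061
2*D*S/H = 264729.0038
EOQ = sqrt(264729.0038) = 514.5182

514.5182 units


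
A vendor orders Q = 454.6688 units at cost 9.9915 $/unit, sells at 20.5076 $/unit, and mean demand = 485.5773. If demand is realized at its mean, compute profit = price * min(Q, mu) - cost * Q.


Sales at mu = min(454.6688, 485.5773) = 454.6688
Revenue = 20.5076 * 454.6688 = 9324.1659
Total cost = 9.9915 * 454.6688 = 4542.8233
Profit = 9324.1659 - 4542.8233 = 4781.3426

4781.3426 $


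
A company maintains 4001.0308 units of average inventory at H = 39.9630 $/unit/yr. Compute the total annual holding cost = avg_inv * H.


Cost = 4001.0308 * 39.9630 = 159893.1939

159893.1939 $/yr


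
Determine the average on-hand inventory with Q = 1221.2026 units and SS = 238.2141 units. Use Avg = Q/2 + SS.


Q/2 = 610.6013
Avg = 610.6013 + 238.2141 = 848.8154

848.8154 units


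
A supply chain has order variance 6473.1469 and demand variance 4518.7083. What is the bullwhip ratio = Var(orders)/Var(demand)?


BW = 6473.1469 / 4518.7083 = 1.4325

1.4325


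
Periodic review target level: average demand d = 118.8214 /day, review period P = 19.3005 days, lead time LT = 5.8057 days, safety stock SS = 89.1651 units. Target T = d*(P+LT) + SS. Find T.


P + LT = 25.1062
d*(P+LT) = 118.8214 * 25.1062 = 2983.1538
T = 2983.1538 + 89.1651 = 3072.3189

3072.3189 units


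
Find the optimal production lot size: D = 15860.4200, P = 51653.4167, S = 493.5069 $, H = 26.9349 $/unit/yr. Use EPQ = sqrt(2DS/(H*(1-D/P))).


1 - D/P = 1 - 0.3071 = 0.6929
H*(1-D/P) = 18.6644
2DS = 15654453.4138
EPQ = sqrt(838732.6212) = 915.8235

915.8235 units


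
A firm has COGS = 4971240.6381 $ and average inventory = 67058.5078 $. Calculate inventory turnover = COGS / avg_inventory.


Turnover = 4971240.6381 / 67058.5078 = 74.1329

74.1329


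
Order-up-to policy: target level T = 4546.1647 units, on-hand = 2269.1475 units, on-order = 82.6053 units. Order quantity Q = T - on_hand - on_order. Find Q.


Inventory position = OH + OO = 2269.1475 + 82.6053 = 2351.7528
Q = 4546.1647 - 2351.7528 = 2194.4119

2194.4119 units


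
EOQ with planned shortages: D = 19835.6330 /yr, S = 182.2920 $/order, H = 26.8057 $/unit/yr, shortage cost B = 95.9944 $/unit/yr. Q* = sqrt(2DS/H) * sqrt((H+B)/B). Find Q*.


sqrt(2DS/H) = 519.4076
sqrt((H+B)/B) = 1.1310
Q* = 519.4076 * 1.1310 = 587.4686

587.4686 units


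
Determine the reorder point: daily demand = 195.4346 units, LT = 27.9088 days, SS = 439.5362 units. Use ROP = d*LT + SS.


d*LT = 195.4346 * 27.9088 = 5454.3452
ROP = 5454.3452 + 439.5362 = 5893.8814

5893.8814 units


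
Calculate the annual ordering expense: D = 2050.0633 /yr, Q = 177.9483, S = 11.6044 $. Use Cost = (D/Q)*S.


Number of orders = D/Q = 11.5206
Cost = 11.5206 * 11.6044 = 133.6891

133.6891 $/yr


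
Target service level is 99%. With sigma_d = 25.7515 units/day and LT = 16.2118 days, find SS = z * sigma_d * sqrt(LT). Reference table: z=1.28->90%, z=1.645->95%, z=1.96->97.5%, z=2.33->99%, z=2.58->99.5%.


From the table, SL = 99% corresponds to z = 2.33
sqrt(LT) = sqrt(16.2118) = 4.0264
SS = 2.33 * 25.7515 * 4.0264 = 241.5873

241.5873 units


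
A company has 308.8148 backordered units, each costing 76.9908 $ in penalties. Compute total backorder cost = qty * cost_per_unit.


Total = 308.8148 * 76.9908 = 23775.8985

23775.8985 $


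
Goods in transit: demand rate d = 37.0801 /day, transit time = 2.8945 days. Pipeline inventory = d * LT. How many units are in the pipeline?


Pipeline = 37.0801 * 2.8945 = 107.3283

107.3283 units


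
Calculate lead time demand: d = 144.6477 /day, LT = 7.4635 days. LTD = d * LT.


LTD = 144.6477 * 7.4635 = 1079.5781

1079.5781 units


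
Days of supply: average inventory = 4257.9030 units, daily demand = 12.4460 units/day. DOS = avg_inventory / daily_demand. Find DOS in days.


DOS = 4257.9030 / 12.4460 = 342.1102

342.1102 days


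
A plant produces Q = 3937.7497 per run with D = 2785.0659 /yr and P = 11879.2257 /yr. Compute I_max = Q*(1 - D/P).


D/P = 0.2344
1 - D/P = 0.7656
I_max = 3937.7497 * 0.7656 = 3014.5504

3014.5504 units


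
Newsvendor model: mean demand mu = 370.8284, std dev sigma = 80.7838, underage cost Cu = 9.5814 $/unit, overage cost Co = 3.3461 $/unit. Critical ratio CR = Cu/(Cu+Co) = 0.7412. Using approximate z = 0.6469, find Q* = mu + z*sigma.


CR = Cu/(Cu+Co) = 9.5814/(9.5814+3.3461) = 0.7412
z = 0.6469
Q* = 370.8284 + 0.6469 * 80.7838 = 423.0874

423.0874 units


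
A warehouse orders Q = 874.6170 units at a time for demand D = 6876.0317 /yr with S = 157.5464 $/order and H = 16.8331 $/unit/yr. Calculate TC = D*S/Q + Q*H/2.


Ordering cost = D*S/Q = 1238.5925
Holding cost = Q*H/2 = 7361.2577
TC = 1238.5925 + 7361.2577 = 8599.8502

8599.8502 $/yr


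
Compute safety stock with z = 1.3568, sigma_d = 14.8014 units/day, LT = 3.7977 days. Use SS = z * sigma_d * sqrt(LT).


sqrt(LT) = sqrt(3.7977) = 1.9488
SS = 1.3568 * 14.8014 * 1.9488 = 39.1362

39.1362 units


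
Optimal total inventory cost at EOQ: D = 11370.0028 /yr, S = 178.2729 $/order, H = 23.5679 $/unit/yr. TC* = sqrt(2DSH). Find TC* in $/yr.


2*D*S*H = 95542540.1177
TC* = sqrt(95542540.1177) = 9774.5864

9774.5864 $/yr


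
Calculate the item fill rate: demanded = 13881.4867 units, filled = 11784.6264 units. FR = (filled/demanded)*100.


FR = 11784.6264 / 13881.4867 * 100 = 84.8946

84.8946%


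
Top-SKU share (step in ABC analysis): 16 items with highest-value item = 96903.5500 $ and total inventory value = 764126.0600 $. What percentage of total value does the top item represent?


Top item = 96903.5500
Total = 764126.0600
Percentage = 96903.5500 / 764126.0600 * 100 = 12.6816

12.6816%


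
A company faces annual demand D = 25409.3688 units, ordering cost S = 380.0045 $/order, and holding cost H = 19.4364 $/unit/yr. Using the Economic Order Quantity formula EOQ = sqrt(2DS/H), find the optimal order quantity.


2*D*S = 2 * 25409.3688 * 380.0045 = 19311348.9723
2*D*S/H = 993566.1425
EOQ = sqrt(993566.1425) = 996.7779

996.7779 units


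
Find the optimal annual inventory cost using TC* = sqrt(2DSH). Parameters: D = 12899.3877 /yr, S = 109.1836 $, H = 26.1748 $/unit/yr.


2*D*S*H = 73729259.7126
TC* = sqrt(73729259.7126) = 8586.5744

8586.5744 $/yr


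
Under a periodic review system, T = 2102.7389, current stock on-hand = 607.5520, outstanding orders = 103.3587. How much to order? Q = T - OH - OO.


Inventory position = OH + OO = 607.5520 + 103.3587 = 710.9107
Q = 2102.7389 - 710.9107 = 1391.8282

1391.8282 units


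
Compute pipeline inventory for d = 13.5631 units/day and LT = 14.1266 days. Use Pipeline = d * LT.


Pipeline = 13.5631 * 14.1266 = 191.6005

191.6005 units


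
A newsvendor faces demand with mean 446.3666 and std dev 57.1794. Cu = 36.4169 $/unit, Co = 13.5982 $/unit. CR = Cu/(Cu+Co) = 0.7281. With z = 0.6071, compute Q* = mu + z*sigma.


CR = Cu/(Cu+Co) = 36.4169/(36.4169+13.5982) = 0.7281
z = 0.6071
Q* = 446.3666 + 0.6071 * 57.1794 = 481.0802

481.0802 units


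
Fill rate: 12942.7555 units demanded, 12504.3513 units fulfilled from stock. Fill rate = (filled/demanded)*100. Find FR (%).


FR = 12504.3513 / 12942.7555 * 100 = 96.6127

96.6127%


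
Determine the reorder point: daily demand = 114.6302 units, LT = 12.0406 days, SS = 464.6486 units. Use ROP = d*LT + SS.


d*LT = 114.6302 * 12.0406 = 1380.2164
ROP = 1380.2164 + 464.6486 = 1844.8650

1844.8650 units


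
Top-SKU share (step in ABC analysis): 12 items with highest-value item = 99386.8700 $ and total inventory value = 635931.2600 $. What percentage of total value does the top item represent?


Top item = 99386.8700
Total = 635931.2600
Percentage = 99386.8700 / 635931.2600 * 100 = 15.6286

15.6286%


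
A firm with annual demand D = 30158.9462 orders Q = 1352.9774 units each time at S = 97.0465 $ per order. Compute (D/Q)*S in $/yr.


Number of orders = D/Q = 22.2908
Cost = 22.2908 * 97.0465 = 2163.2439

2163.2439 $/yr


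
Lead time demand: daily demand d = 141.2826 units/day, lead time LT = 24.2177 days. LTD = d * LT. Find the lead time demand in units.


LTD = 141.2826 * 24.2177 = 3421.5396

3421.5396 units


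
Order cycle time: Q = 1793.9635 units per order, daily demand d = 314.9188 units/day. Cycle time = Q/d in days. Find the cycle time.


Cycle = 1793.9635 / 314.9188 = 5.6966

5.6966 days


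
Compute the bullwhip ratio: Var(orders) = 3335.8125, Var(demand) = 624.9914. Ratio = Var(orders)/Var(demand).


BW = 3335.8125 / 624.9914 = 5.3374

5.3374


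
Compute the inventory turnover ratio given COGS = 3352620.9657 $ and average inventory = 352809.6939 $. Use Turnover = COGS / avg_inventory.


Turnover = 3352620.9657 / 352809.6939 = 9.5026

9.5026


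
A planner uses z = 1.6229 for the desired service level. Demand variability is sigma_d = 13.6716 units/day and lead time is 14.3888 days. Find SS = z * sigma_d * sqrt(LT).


sqrt(LT) = sqrt(14.3888) = 3.7933
SS = 1.6229 * 13.6716 * 3.7933 = 84.1634

84.1634 units


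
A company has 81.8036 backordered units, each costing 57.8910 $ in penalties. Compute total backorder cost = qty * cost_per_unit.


Total = 81.8036 * 57.8910 = 4735.6922

4735.6922 $


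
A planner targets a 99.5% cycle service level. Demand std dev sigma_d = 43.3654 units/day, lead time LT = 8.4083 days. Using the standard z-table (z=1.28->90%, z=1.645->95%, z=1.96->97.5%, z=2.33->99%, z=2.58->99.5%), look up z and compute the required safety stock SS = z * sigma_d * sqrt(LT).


From the table, SL = 99.5% corresponds to z = 2.58
sqrt(LT) = sqrt(8.4083) = 2.8997
SS = 2.58 * 43.3654 * 2.8997 = 324.4271

324.4271 units


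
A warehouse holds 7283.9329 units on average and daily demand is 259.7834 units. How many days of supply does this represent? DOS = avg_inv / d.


DOS = 7283.9329 / 259.7834 = 28.0385

28.0385 days
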